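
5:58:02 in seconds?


21482 seconds

Hours: 5 × 3600 = 18000
Minutes: 58 × 60 = 3480
Seconds: 2
Total = 18000 + 3480 + 2 = 21482


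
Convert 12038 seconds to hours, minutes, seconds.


3h 20m 38s

Hours: 12038 ÷ 3600 = 3 remainder 1238
Minutes: 1238 ÷ 60 = 20 remainder 38
Seconds: 38


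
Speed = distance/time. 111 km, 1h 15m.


Distance: 111 km
Time: 1h 15m = 75 min = 75/60 = 5/4 hours
Speed = 111 ÷ (5/4) = 111 × 4 / 5 = 444/5 = 88.8 km/h

88.8 km/h


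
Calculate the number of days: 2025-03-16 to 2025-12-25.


From March 16, 2025 to December 25, 2025
Rest of March 2025: 31 - 16 = 15
Full months: April 30, May 31, June 30, July 31, August 31, September 30, October 31, November 30
Days into December 2025: 25
Total = 15 + 30 + 31 + 30 + 31 + 31 + 30 + 31 + 30 + 25 = 284 days

284 days


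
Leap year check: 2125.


Rules: divisible by 4 AND (not by 100 OR by 400)
2125 ÷ 4 = 531 remainder 1 → not divisible by 4
Not divisible by 4 → not a leap year

No


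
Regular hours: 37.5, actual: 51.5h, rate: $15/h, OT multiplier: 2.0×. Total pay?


$982.50

Regular: 37.5h × $15 = $562.50
Overtime: 51.5 - 37.5 = 14.0h
OT pay: 14.0h × $15 × 2.0 = $420.00
Total = $562.50 + $420.00 = $982.50


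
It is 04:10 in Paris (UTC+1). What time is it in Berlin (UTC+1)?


04:10

Time difference = UTC+1 - UTC+1 = +0 hours
New hour = (4 + 0) mod 24
= 4 mod 24 = 4
Minutes unchanged → 04:10


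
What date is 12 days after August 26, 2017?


September 7, 2017

Start: August 26, 2017
Add 12 days
August 26 → September 1: 31 - 26 + 1 = 6 days (12 - 6 = 6 left)
September 1 + 6 = September 7, 2017


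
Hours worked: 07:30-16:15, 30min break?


Total time = (16×60+15) - (7×60+30)
= 975 - 450 = 525 min
Minus break: 525 - 30 = 495 min
= 8h 15m

8h 15m (495 minutes)


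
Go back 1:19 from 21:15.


Start: 1275 minutes from midnight
Subtract: 79 minutes
Remaining: 1275 - 79 = 1196
Hours: 19, Minutes: 56

19:56


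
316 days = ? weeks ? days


Weeks: 316 ÷ 7 = 45 remainder 1

45 weeks 1 days


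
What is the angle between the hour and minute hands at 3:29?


Hour hand = 3×30 + 29×0.5 = 104.5°
Minute hand = 29×6 = 174°
Difference = |104.5 - 174| = 69.5°

69.5°


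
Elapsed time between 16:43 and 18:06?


End time in minutes: 18×60 + 6 = 1086
Start time in minutes: 16×60 + 43 = 1003
Difference = 1086 - 1003 = 83 minutes
= 1 hours 23 minutes

1h 23m


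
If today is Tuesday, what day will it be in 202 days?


Monday

Start: Tuesday (index 1)
(1 + 202) mod 7
= 203 mod 7
= 0
Index 0 → Monday


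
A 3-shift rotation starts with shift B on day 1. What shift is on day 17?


Shift C

Shifts: A, B, C
Start: B (index 1)
Day 17: (1 + 17 - 1) mod 3
= 17 mod 3
= 2
Index 2 → shift C


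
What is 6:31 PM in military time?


Input: 6:31 PM
PM: 6 + 12 = 18

18:31


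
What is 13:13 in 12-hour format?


1:13 PM

Hour: 13
13 - 12 = 1 → PM


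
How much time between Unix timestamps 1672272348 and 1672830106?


557758 seconds (154.9 hours / 6.46 days)

Difference = 1672830106 - 1672272348 = 557758 seconds
In hours: 557758 / 3600 ≈ 154.9
In days: 557758 / 86400 ≈ 6.46


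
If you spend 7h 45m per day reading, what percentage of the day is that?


32.3%

Time: 465 minutes
Day: 1440 minutes
Percentage = (465/1440) × 100 ≈ 32.3%


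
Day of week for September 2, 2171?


Zeller's congruence:
q=2, m=9, k=71, j=21
h = (2 + ⌊13×10/5⌋ + 71 + ⌊71/4⌋ + ⌊21/4⌋ - 2×21) mod 7
= (2 + 26 + 71 + 17 + 5 - 42) mod 7
= 79 mod 7 = 2
h=2 → Monday

Monday


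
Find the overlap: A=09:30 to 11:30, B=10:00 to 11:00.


60 minutes

Meeting A: 570-690 (in minutes from midnight)
Meeting B: 600-660
Overlap start = max(570, 600) = 600
Overlap end = min(690, 660) = 660
Overlap = max(0, 660 - 600) = 60 min


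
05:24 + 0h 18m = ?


05:42

Start: 324 minutes from midnight
Add: 18 minutes
Total: 342 minutes
Hours: 342 ÷ 60 = 5 remainder 42


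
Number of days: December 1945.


Month: December (month 12)
December has 31 days

31 days


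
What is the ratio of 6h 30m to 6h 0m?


Duration 1: 390 minutes
Duration 2: 360 minutes
Ratio = 390:360
GCD = 30
Simplified = 13:12
As a decimal: 13/12 ≈ 1.08

13:12 (1.08)


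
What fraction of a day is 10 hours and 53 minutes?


0.4535 (45.35%)

Total minutes: 10×60 + 53 = 653
Day = 24×60 = 1440 minutes
Fraction = 653/1440 ≈ 0.4535
As a percentage: 653/1440 × 100 ≈ 45.35%


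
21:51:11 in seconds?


78671 seconds

Hours: 21 × 3600 = 75600
Minutes: 51 × 60 = 3060
Seconds: 11
Total = 75600 + 3060 + 11 = 78671


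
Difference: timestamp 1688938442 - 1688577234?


Difference = 1688938442 - 1688577234 = 361208 seconds
In hours: 361208 / 3600 ≈ 100.3
In days: 361208 / 86400 ≈ 4.18

361208 seconds (100.3 hours / 4.18 days)


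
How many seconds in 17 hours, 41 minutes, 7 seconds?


Hours: 17 × 3600 = 61200
Minutes: 41 × 60 = 2460
Seconds: 7
Total = 61200 + 2460 + 7 = 63667

63667 seconds


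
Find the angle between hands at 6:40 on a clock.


Hour hand = 6×30 + 40×0.5 = 200.0°
Minute hand = 40×6 = 240°
Difference = |200.0 - 240| = 40.0°

40.0°


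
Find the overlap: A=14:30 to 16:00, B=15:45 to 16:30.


Meeting A: 870-960 (in minutes from midnight)
Meeting B: 945-990
Overlap start = max(870, 945) = 945
Overlap end = min(960, 990) = 960
Overlap = max(0, 960 - 945) = 15 min

15 minutes


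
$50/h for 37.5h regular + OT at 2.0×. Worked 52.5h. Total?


Regular: 37.5h × $50 = $1875.00
Overtime: 52.5 - 37.5 = 15.0h
OT pay: 15.0h × $50 × 2.0 = $1500.00
Total = $1875.00 + $1500.00 = $3375.00

$3375.00


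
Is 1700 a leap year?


Rules: divisible by 4 AND (not by 100 OR by 400)
1700 ÷ 4 = 425 exactly → divisible by 4
1700 ÷ 100 = 17 exactly → divisible by 100
1700 ÷ 400 = 4 remainder 100 → not divisible by 400
Divisible by 100 but not by 400 → not a leap year

No


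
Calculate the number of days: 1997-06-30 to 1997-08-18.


49 days

From June 30, 1997 to August 18, 1997
Rest of June 1997: 30 - 30 = 0
Full months: July 31
Days into August 1997: 18
Total = 0 + 31 + 18 = 49 days


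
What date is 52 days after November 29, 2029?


January 20, 2030

Start: November 29, 2029
Add 52 days
November 29 → December 1: 30 - 29 + 1 = 2 days (52 - 2 = 50 left)
December 1 → January 1: 31 - 1 + 1 = 31 days (50 - 31 = 19 left)
January 1 + 19 = January 20, 2030


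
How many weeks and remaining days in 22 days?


Weeks: 22 ÷ 7 = 3 remainder 1

3 weeks 1 days


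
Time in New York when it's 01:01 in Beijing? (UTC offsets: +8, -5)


12:01 (previous day)

Time difference = UTC-5 - UTC+8 = -13 hours
New hour = (1 -13) mod 24
= -12 mod 24 = 12
Minutes unchanged → 12:01; -12 < 0 → previous day


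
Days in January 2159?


31 days

Month: January (month 1)
January has 31 days


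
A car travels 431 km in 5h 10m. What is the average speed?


83.4 km/h

Distance: 431 km
Time: 5h 10m = 310 min = 310/60 = 31/6 hours
Speed = 431 ÷ (31/6) = 431 × 6 / 31 = 2586/31 ≈ 83.4 km/h


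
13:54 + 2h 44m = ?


16:38

Start: 834 minutes from midnight
Add: 164 minutes
Total: 998 minutes
Hours: 998 ÷ 60 = 16 remainder 38


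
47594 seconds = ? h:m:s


Hours: 47594 ÷ 3600 = 13 remainder 794
Minutes: 794 ÷ 60 = 13 remainder 14
Seconds: 14

13h 13m 14s


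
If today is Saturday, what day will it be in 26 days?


Start: Saturday (index 5)
(5 + 26) mod 7
= 31 mod 7
= 3
Index 3 → Thursday

Thursday


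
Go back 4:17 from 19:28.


15:11

Start: 1168 minutes from midnight
Subtract: 257 minutes
Remaining: 1168 - 257 = 911
Hours: 15, Minutes: 11


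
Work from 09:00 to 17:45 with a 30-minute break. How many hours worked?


Total time = (17×60+45) - (9×60+0)
= 1065 - 540 = 525 min
Minus break: 525 - 30 = 495 min
= 8h 15m

8h 15m (495 minutes)


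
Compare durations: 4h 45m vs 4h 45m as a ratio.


Duration 1: 285 minutes
Duration 2: 285 minutes
Ratio = 285:285
GCD = 285
Simplified = 1:1
As a decimal: 1/1 = 1.00

1:1 (1.00)


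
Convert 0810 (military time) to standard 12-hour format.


8:10 AM

Hour: 8
8 < 12 → AM


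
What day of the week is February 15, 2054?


Zeller's congruence:
q=15, m=14, k=53, j=20
h = (15 + ⌊13×15/5⌋ + 53 + ⌊53/4⌋ + ⌊20/4⌋ - 2×20) mod 7
= (15 + 39 + 53 + 13 + 5 - 40) mod 7
= 85 mod 7 = 1
h=1 → Sunday

Sunday


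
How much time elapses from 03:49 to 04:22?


End time in minutes: 4×60 + 22 = 262
Start time in minutes: 3×60 + 49 = 229
Difference = 262 - 229 = 33 minutes
= 0 hours 33 minutes

0h 33m


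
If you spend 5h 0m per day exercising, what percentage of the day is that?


20.8%

Time: 300 minutes
Day: 1440 minutes
Percentage = (300/1440) × 100 ≈ 20.8%


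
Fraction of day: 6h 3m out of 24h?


0.2521 (25.21%)

Total minutes: 6×60 + 3 = 363
Day = 24×60 = 1440 minutes
Fraction = 363/1440 ≈ 0.2521
As a percentage: 363/1440 × 100 ≈ 25.21%


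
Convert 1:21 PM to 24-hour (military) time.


13:21

Input: 1:21 PM
PM: 1 + 12 = 13


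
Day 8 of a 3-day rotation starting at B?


Shift C

Shifts: A, B, C
Start: B (index 1)
Day 8: (1 + 8 - 1) mod 3
= 8 mod 3
= 2
Index 2 → shift C


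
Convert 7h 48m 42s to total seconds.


Hours: 7 × 3600 = 25200
Minutes: 48 × 60 = 2880
Seconds: 42
Total = 25200 + 2880 + 42 = 28122

28122 seconds


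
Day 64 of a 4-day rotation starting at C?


Shifts: A, B, C, D
Start: C (index 2)
Day 64: (2 + 64 - 1) mod 4
= 65 mod 4
= 1
Index 1 → shift B

Shift B


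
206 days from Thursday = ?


Sunday

Start: Thursday (index 3)
(3 + 206) mod 7
= 209 mod 7
= 6
Index 6 → Sunday


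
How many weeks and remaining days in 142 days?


20 weeks 2 days

Weeks: 142 ÷ 7 = 20 remainder 2


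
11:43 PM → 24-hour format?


Input: 11:43 PM
PM: 11 + 12 = 23

23:43


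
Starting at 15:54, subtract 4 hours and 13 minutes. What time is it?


Start: 954 minutes from midnight
Subtract: 253 minutes
Remaining: 954 - 253 = 701
Hours: 11, Minutes: 41

11:41


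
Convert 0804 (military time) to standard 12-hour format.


8:04 AM

Hour: 8
8 < 12 → AM


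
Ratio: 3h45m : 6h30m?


Duration 1: 225 minutes
Duration 2: 390 minutes
Ratio = 225:390
GCD = 15
Simplified = 15:26
As a decimal: 15/26 ≈ 0.58

15:26 (0.58)


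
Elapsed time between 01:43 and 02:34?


End time in minutes: 2×60 + 34 = 154
Start time in minutes: 1×60 + 43 = 103
Difference = 154 - 103 = 51 minutes
= 0 hours 51 minutes

0h 51m


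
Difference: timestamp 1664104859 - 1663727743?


Difference = 1664104859 - 1663727743 = 377116 seconds
In hours: 377116 / 3600 ≈ 104.8
In days: 377116 / 86400 ≈ 4.36

377116 seconds (104.8 hours / 4.36 days)


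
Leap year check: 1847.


No

Rules: divisible by 4 AND (not by 100 OR by 400)
1847 ÷ 4 = 461 remainder 3 → not divisible by 4
Not divisible by 4 → not a leap year


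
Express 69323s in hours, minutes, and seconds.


Hours: 69323 ÷ 3600 = 19 remainder 923
Minutes: 923 ÷ 60 = 15 remainder 23
Seconds: 23

19h 15m 23s


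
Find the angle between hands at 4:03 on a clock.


103.5°

Hour hand = 4×30 + 3×0.5 = 121.5°
Minute hand = 3×6 = 18°
Difference = |121.5 - 18| = 103.5°


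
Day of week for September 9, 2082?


Zeller's congruence:
q=9, m=9, k=82, j=20
h = (9 + ⌊13×10/5⌋ + 82 + ⌊82/4⌋ + ⌊20/4⌋ - 2×20) mod 7
= (9 + 26 + 82 + 20 + 5 - 40) mod 7
= 102 mod 7 = 4
h=4 → Wednesday

Wednesday


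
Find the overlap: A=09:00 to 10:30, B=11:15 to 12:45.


Meeting A: 540-630 (in minutes from midnight)
Meeting B: 675-765
Overlap start = max(540, 675) = 675
Overlap end = min(630, 765) = 630
Overlap = max(0, 630 - 675) = 0 min

0 minutes


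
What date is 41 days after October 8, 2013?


November 18, 2013

Start: October 8, 2013
Add 41 days
October 8 → November 1: 31 - 8 + 1 = 24 days (41 - 24 = 17 left)
November 1 + 17 = November 18, 2013


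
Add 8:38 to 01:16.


09:54

Start: 76 minutes from midnight
Add: 518 minutes
Total: 594 minutes
Hours: 594 ÷ 60 = 9 remainder 54


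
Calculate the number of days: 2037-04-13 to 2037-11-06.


From April 13, 2037 to November 6, 2037
Rest of April 2037: 30 - 13 = 17
Full months: May 31, June 30, July 31, August 31, September 30, October 31
Days into November 2037: 6
Total = 17 + 31 + 30 + 31 + 31 + 30 + 31 + 6 = 207 days

207 days


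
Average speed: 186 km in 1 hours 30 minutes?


Distance: 186 km
Time: 1h 30m = 90 min = 90/60 = 3/2 hours
Speed = 186 ÷ (3/2) = 186 × 2 / 3 = 372/3 = 124.0 km/h

124.0 km/h


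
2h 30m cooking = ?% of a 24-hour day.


10.4%

Time: 150 minutes
Day: 1440 minutes
Percentage = (150/1440) × 100 ≈ 10.4%


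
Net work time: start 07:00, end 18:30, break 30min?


Total time = (18×60+30) - (7×60+0)
= 1110 - 420 = 690 min
Minus break: 690 - 30 = 660 min
= 11h 0m

11h 0m (660 minutes)


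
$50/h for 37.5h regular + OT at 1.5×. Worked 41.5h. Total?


$2175.00

Regular: 37.5h × $50 = $1875.00
Overtime: 41.5 - 37.5 = 4.0h
OT pay: 4.0h × $50 × 1.5 = $300.00
Total = $1875.00 + $300.00 = $2175.00


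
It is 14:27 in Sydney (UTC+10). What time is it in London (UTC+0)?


Time difference = UTC+0 - UTC+10 = -10 hours
New hour = (14 -10) mod 24
= 4 mod 24 = 4
Minutes unchanged → 04:27

04:27


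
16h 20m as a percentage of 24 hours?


0.6806 (68.06%)

Total minutes: 16×60 + 20 = 980
Day = 24×60 = 1440 minutes
Fraction = 980/1440 ≈ 0.6806
As a percentage: 980/1440 × 100 ≈ 68.06%


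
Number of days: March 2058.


Month: March (month 3)
March has 31 days

31 days


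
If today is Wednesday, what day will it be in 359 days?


Start: Wednesday (index 2)
(2 + 359) mod 7
= 361 mod 7
= 4
Index 4 → Friday

Friday


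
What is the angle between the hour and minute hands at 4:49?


149.5°

Hour hand = 4×30 + 49×0.5 = 144.5°
Minute hand = 49×6 = 294°
Difference = |144.5 - 294| = 149.5°


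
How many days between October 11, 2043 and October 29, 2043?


From October 11, 2043 to October 29, 2043
Same month: 29 - 11 = 18 days

18 days


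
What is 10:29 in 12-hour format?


Hour: 10
10 < 12 → AM

10:29 AM


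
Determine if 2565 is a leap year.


Rules: divisible by 4 AND (not by 100 OR by 400)
2565 ÷ 4 = 641 remainder 1 → not divisible by 4
Not divisible by 4 → not a leap year

No


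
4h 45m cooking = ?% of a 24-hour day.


19.8%

Time: 285 minutes
Day: 1440 minutes
Percentage = (285/1440) × 100 ≈ 19.8%


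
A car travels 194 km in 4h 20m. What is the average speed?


Distance: 194 km
Time: 4h 20m = 260 min = 260/60 = 13/3 hours
Speed = 194 ÷ (13/3) = 194 × 3 / 13 = 582/13 ≈ 44.8 km/h

44.8 km/h


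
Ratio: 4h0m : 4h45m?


16:19 (0.84)

Duration 1: 240 minutes
Duration 2: 285 minutes
Ratio = 240:285
GCD = 15
Simplified = 16:19
As a decimal: 16/19 ≈ 0.84


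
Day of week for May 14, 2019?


Tuesday

Zeller's congruence:
q=14, m=5, k=19, j=20
h = (14 + ⌊13×6/5⌋ + 19 + ⌊19/4⌋ + ⌊20/4⌋ - 2×20) mod 7
= (14 + 15 + 19 + 4 + 5 - 40) mod 7
= 17 mod 7 = 3
h=3 → Tuesday


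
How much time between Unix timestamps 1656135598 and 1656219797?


84199 seconds (23.4 hours / 0.97 days)

Difference = 1656219797 - 1656135598 = 84199 seconds
In hours: 84199 / 3600 ≈ 23.4
In days: 84199 / 86400 ≈ 0.97


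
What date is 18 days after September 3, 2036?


September 21, 2036

Start: September 3, 2036
Add 18 days
September 3 + 18 = September 21, 2036


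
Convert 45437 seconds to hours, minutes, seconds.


Hours: 45437 ÷ 3600 = 12 remainder 2237
Minutes: 2237 ÷ 60 = 37 remainder 17
Seconds: 17

12h 37m 17s


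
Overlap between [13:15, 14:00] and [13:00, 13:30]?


Meeting A: 795-840 (in minutes from midnight)
Meeting B: 780-810
Overlap start = max(795, 780) = 795
Overlap end = min(840, 810) = 810
Overlap = max(0, 810 - 795) = 15 min

15 minutes


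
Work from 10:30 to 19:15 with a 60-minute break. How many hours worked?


Total time = (19×60+15) - (10×60+30)
= 1155 - 630 = 525 min
Minus break: 525 - 60 = 465 min
= 7h 45m

7h 45m (465 minutes)


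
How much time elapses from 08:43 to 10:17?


1h 34m

End time in minutes: 10×60 + 17 = 617
Start time in minutes: 8×60 + 43 = 523
Difference = 617 - 523 = 94 minutes
= 1 hours 34 minutes


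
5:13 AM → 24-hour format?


Input: 5:13 AM
AM hour stays: 5

05:13


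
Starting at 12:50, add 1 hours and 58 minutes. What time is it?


Start: 770 minutes from midnight
Add: 118 minutes
Total: 888 minutes
Hours: 888 ÷ 60 = 14 remainder 48

14:48


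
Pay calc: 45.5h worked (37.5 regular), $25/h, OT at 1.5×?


$1237.50

Regular: 37.5h × $25 = $937.50
Overtime: 45.5 - 37.5 = 8.0h
OT pay: 8.0h × $25 × 1.5 = $300.00
Total = $937.50 + $300.00 = $1237.50


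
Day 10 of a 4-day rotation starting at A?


Shifts: A, B, C, D
Start: A (index 0)
Day 10: (0 + 10 - 1) mod 4
= 9 mod 4
= 1
Index 1 → shift B

Shift B


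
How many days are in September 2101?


30 days

Month: September (month 9)
September has 30 days


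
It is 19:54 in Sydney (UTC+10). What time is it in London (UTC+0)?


Time difference = UTC+0 - UTC+10 = -10 hours
New hour = (19 -10) mod 24
= 9 mod 24 = 9
Minutes unchanged → 09:54

09:54


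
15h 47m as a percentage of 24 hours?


0.6576 (65.76%)

Total minutes: 15×60 + 47 = 947
Day = 24×60 = 1440 minutes
Fraction = 947/1440 ≈ 0.6576
As a percentage: 947/1440 × 100 ≈ 65.76%


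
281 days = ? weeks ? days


40 weeks 1 days

Weeks: 281 ÷ 7 = 40 remainder 1


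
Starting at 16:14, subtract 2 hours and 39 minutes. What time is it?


13:35

Start: 974 minutes from midnight
Subtract: 159 minutes
Remaining: 974 - 159 = 815
Hours: 13, Minutes: 35


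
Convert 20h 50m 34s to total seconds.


75034 seconds

Hours: 20 × 3600 = 72000
Minutes: 50 × 60 = 3000
Seconds: 34
Total = 72000 + 3000 + 34 = 75034


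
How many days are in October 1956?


31 days

Month: October (month 10)
October has 31 days


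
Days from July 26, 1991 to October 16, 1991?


82 days

From July 26, 1991 to October 16, 1991
Rest of July 1991: 31 - 26 = 5
Full months: August 31, September 30
Days into October 1991: 16
Total = 5 + 31 + 30 + 16 = 82 days


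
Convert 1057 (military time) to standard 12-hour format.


Hour: 10
10 < 12 → AM

10:57 AM


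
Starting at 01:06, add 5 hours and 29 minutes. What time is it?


Start: 66 minutes from midnight
Add: 329 minutes
Total: 395 minutes
Hours: 395 ÷ 60 = 6 remainder 35

06:35


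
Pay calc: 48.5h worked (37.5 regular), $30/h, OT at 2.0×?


$1785.00

Regular: 37.5h × $30 = $1125.00
Overtime: 48.5 - 37.5 = 11.0h
OT pay: 11.0h × $30 × 2.0 = $660.00
Total = $1125.00 + $660.00 = $1785.00


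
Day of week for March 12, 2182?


Tuesday

Zeller's congruence:
q=12, m=3, k=82, j=21
h = (12 + ⌊13×4/5⌋ + 82 + ⌊82/4⌋ + ⌊21/4⌋ - 2×21) mod 7
= (12 + 10 + 82 + 20 + 5 - 42) mod 7
= 87 mod 7 = 3
h=3 → Tuesday


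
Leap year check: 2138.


No

Rules: divisible by 4 AND (not by 100 OR by 400)
2138 ÷ 4 = 534 remainder 2 → not divisible by 4
Not divisible by 4 → not a leap year


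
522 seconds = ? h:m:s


0h 8m 42s

Hours: 522 ÷ 3600 = 0 remainder 522
Minutes: 522 ÷ 60 = 8 remainder 42
Seconds: 42


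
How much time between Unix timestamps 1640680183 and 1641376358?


696175 seconds (193.4 hours / 8.06 days)

Difference = 1641376358 - 1640680183 = 696175 seconds
In hours: 696175 / 3600 ≈ 193.4
In days: 696175 / 86400 ≈ 8.06


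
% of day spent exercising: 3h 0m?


Time: 180 minutes
Day: 1440 minutes
Percentage = (180/1440) × 100 = 12.5%

12.5%


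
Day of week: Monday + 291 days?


Friday

Start: Monday (index 0)
(0 + 291) mod 7
= 291 mod 7
= 4
Index 4 → Friday


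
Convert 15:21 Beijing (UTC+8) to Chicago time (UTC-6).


01:21

Time difference = UTC-6 - UTC+8 = -14 hours
New hour = (15 -14) mod 24
= 1 mod 24 = 1
Minutes unchanged → 01:21


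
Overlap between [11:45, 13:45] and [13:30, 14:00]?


Meeting A: 705-825 (in minutes from midnight)
Meeting B: 810-840
Overlap start = max(705, 810) = 810
Overlap end = min(825, 840) = 825
Overlap = max(0, 825 - 810) = 15 min

15 minutes


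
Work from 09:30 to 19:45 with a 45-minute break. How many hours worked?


9h 30m (570 minutes)

Total time = (19×60+45) - (9×60+30)
= 1185 - 570 = 615 min
Minus break: 615 - 45 = 570 min
= 9h 30m


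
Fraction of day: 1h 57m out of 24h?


0.0813 (8.13%)

Total minutes: 1×60 + 57 = 117
Day = 24×60 = 1440 minutes
Fraction = 117/1440 ≈ 0.0813
As a percentage: 117/1440 × 100 ≈ 8.13%


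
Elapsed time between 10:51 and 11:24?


0h 33m

End time in minutes: 11×60 + 24 = 684
Start time in minutes: 10×60 + 51 = 651
Difference = 684 - 651 = 33 minutes
= 0 hours 33 minutes


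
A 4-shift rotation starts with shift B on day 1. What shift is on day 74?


Shift C

Shifts: A, B, C, D
Start: B (index 1)
Day 74: (1 + 74 - 1) mod 4
= 74 mod 4
= 2
Index 2 → shift C


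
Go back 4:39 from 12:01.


07:22

Start: 721 minutes from midnight
Subtract: 279 minutes
Remaining: 721 - 279 = 442
Hours: 7, Minutes: 22


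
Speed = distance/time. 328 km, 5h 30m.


59.6 km/h

Distance: 328 km
Time: 5h 30m = 330 min = 330/60 = 11/2 hours
Speed = 328 ÷ (11/2) = 328 × 2 / 11 = 656/11 ≈ 59.6 km/h


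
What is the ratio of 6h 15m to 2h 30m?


Duration 1: 375 minutes
Duration 2: 150 minutes
Ratio = 375:150
GCD = 75
Simplified = 5:2
As a decimal: 5/2 = 2.50

5:2 (2.50)


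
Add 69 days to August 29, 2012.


Start: August 29, 2012
Add 69 days
August 29 → September 1: 31 - 29 + 1 = 3 days (69 - 3 = 66 left)
September 1 → October 1: 30 - 1 + 1 = 30 days (66 - 30 = 36 left)
October 1 → November 1: 31 - 1 + 1 = 31 days (36 - 31 = 5 left)
November 1 + 5 = November 6, 2012

November 6, 2012


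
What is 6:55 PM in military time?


Input: 6:55 PM
PM: 6 + 12 = 18

18:55


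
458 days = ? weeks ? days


Weeks: 458 ÷ 7 = 65 remainder 3

65 weeks 3 days


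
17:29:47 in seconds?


Hours: 17 × 3600 = 61200
Minutes: 29 × 60 = 1740
Seconds: 47
Total = 61200 + 1740 + 47 = 62987

62987 seconds


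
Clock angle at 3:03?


Hour hand = 3×30 + 3×0.5 = 91.5°
Minute hand = 3×6 = 18°
Difference = |91.5 - 18| = 73.5°

73.5°


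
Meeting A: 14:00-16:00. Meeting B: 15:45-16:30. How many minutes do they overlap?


Meeting A: 840-960 (in minutes from midnight)
Meeting B: 945-990
Overlap start = max(840, 945) = 945
Overlap end = min(960, 990) = 960
Overlap = max(0, 960 - 945) = 15 min

15 minutes


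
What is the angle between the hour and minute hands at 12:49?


90.5°

Hour hand (12 ≡ 0 on the dial): 0×30 + 49×0.5 = 24.5°
Minute hand = 49×6 = 294°
Difference = |24.5 - 294| = 269.5°
Since > 180°: 360 - 269.5 = 90.5°


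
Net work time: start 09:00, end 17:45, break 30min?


Total time = (17×60+45) - (9×60+0)
= 1065 - 540 = 525 min
Minus break: 525 - 30 = 495 min
= 8h 15m

8h 15m (495 minutes)


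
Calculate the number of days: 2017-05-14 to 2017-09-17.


From May 14, 2017 to September 17, 2017
Rest of May 2017: 31 - 14 = 17
Full months: June 30, July 31, August 31
Days into September 2017: 17
Total = 17 + 30 + 31 + 31 + 17 = 126 days

126 days


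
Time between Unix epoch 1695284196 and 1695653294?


Difference = 1695653294 - 1695284196 = 369098 seconds
In hours: 369098 / 3600 ≈ 102.5
In days: 369098 / 86400 ≈ 4.27

369098 seconds (102.5 hours / 4.27 days)


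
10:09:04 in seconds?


Hours: 10 × 3600 = 36000
Minutes: 9 × 60 = 540
Seconds: 4
Total = 36000 + 540 + 4 = 36544

36544 seconds


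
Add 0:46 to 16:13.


Start: 973 minutes from midnight
Add: 46 minutes
Total: 1019 minutes
Hours: 1019 ÷ 60 = 16 remainder 59

16:59


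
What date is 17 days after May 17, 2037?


June 3, 2037

Start: May 17, 2037
Add 17 days
May 17 → June 1: 31 - 17 + 1 = 15 days (17 - 15 = 2 left)
June 1 + 2 = June 3, 2037


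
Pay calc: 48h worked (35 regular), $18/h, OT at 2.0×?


Regular: 35h × $18 = $630.00
Overtime: 48 - 35 = 13h
OT pay: 13h × $18 × 2.0 = $468.00
Total = $630.00 + $468.00 = $1098.00

$1098.00


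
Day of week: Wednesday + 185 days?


Saturday

Start: Wednesday (index 2)
(2 + 185) mod 7
= 187 mod 7
= 5
Index 5 → Saturday


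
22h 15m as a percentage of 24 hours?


Total minutes: 22×60 + 15 = 1335
Day = 24×60 = 1440 minutes
Fraction = 1335/1440 ≈ 0.9271
As a percentage: 1335/1440 × 100 ≈ 92.71%

0.9271 (92.71%)


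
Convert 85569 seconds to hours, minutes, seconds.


Hours: 85569 ÷ 3600 = 23 remainder 2769
Minutes: 2769 ÷ 60 = 46 remainder 9
Seconds: 9

23h 46m 9s


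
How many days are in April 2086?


Month: April (month 4)
April has 30 days

30 days


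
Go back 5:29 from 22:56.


17:27

Start: 1376 minutes from midnight
Subtract: 329 minutes
Remaining: 1376 - 329 = 1047
Hours: 17, Minutes: 27


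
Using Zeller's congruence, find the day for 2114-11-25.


Zeller's congruence:
q=25, m=11, k=14, j=21
h = (25 + ⌊13×12/5⌋ + 14 + ⌊14/4⌋ + ⌊21/4⌋ - 2×21) mod 7
= (25 + 31 + 14 + 3 + 5 - 42) mod 7
= 36 mod 7 = 1
h=1 → Sunday

Sunday


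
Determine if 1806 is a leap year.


No

Rules: divisible by 4 AND (not by 100 OR by 400)
1806 ÷ 4 = 451 remainder 2 → not divisible by 4
Not divisible by 4 → not a leap year


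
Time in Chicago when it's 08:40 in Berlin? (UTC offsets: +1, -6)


Time difference = UTC-6 - UTC+1 = -7 hours
New hour = (8 -7) mod 24
= 1 mod 24 = 1
Minutes unchanged → 01:40

01:40


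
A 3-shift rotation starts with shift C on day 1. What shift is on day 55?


Shifts: A, B, C
Start: C (index 2)
Day 55: (2 + 55 - 1) mod 3
= 56 mod 3
= 2
Index 2 → shift C

Shift C


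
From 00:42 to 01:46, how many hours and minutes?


End time in minutes: 1×60 + 46 = 106
Start time in minutes: 0×60 + 42 = 42
Difference = 106 - 42 = 64 minutes
= 1 hours 4 minutes

1h 4m


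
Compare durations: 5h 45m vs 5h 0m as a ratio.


23:20 (1.15)

Duration 1: 345 minutes
Duration 2: 300 minutes
Ratio = 345:300
GCD = 15
Simplified = 23:20
As a decimal: 23/20 = 1.15


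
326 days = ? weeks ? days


Weeks: 326 ÷ 7 = 46 remainder 4

46 weeks 4 days


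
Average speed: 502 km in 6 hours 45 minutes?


Distance: 502 km
Time: 6h 45m = 405 min = 405/60 = 27/4 hours
Speed = 502 ÷ (27/4) = 502 × 4 / 27 = 2008/27 ≈ 74.4 km/h

74.4 km/h


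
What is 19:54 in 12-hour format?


Hour: 19
19 - 12 = 7 → PM

7:54 PM


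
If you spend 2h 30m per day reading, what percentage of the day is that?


Time: 150 minutes
Day: 1440 minutes
Percentage = (150/1440) × 100 ≈ 10.4%

10.4%


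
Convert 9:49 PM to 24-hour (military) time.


Input: 9:49 PM
PM: 9 + 12 = 21

21:49


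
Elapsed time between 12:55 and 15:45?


2h 50m

End time in minutes: 15×60 + 45 = 945
Start time in minutes: 12×60 + 55 = 775
Difference = 945 - 775 = 170 minutes
= 2 hours 50 minutes


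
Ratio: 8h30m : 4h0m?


Duration 1: 510 minutes
Duration 2: 240 minutes
Ratio = 510:240
GCD = 30
Simplified = 17:8
As a decimal: 17/8 ≈ 2.13

17:8 (2.13)


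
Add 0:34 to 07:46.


08:20

Start: 466 minutes from midnight
Add: 34 minutes
Total: 500 minutes
Hours: 500 ÷ 60 = 8 remainder 20


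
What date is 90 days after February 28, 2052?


May 28, 2052

Start: February 28, 2052
Add 90 days
February 28 → March 1: 29 - 28 + 1 = 2 days (90 - 2 = 88 left)
March 1 → April 1: 31 - 1 + 1 = 31 days (88 - 31 = 57 left)
April 1 → May 1: 30 - 1 + 1 = 30 days (57 - 30 = 27 left)
May 1 + 27 = May 28, 2052


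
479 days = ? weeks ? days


Weeks: 479 ÷ 7 = 68 remainder 3

68 weeks 3 days


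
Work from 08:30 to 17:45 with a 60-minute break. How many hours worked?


Total time = (17×60+45) - (8×60+30)
= 1065 - 510 = 555 min
Minus break: 555 - 60 = 495 min
= 8h 15m

8h 15m (495 minutes)


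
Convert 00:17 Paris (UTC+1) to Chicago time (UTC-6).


17:17 (previous day)

Time difference = UTC-6 - UTC+1 = -7 hours
New hour = (0 -7) mod 24
= -7 mod 24 = 17
Minutes unchanged → 17:17; -7 < 0 → previous day


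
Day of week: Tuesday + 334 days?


Sunday

Start: Tuesday (index 1)
(1 + 334) mod 7
= 335 mod 7
= 6
Index 6 → Sunday


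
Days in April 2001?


30 days

Month: April (month 4)
April has 30 days


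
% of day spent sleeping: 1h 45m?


Time: 105 minutes
Day: 1440 minutes
Percentage = (105/1440) × 100 ≈ 7.3%

7.3%


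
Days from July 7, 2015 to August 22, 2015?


From July 7, 2015 to August 22, 2015
Rest of July 2015: 31 - 7 = 24
Days into August 2015: 22
Total = 24 + 22 = 46 days

46 days


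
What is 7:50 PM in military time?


Input: 7:50 PM
PM: 7 + 12 = 19

19:50


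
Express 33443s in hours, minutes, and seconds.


9h 17m 23s

Hours: 33443 ÷ 3600 = 9 remainder 1043
Minutes: 1043 ÷ 60 = 17 remainder 23
Seconds: 23


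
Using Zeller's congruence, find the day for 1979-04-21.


Zeller's congruence:
q=21, m=4, k=79, j=19
h = (21 + ⌊13×5/5⌋ + 79 + ⌊79/4⌋ + ⌊19/4⌋ - 2×19) mod 7
= (21 + 13 + 79 + 19 + 4 - 38) mod 7
= 98 mod 7 = 0
h=0 → Saturday

Saturday


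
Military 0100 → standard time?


1:00 AM

Hour: 1
1 < 12 → AM


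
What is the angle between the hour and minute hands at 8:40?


Hour hand = 8×30 + 40×0.5 = 260.0°
Minute hand = 40×6 = 240°
Difference = |260.0 - 240| = 20.0°

20.0°


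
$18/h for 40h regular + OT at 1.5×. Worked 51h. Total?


Regular: 40h × $18 = $720.00
Overtime: 51 - 40 = 11h
OT pay: 11h × $18 × 1.5 = $297.00
Total = $720.00 + $297.00 = $1017.00

$1017.00


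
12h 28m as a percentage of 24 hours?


Total minutes: 12×60 + 28 = 748
Day = 24×60 = 1440 minutes
Fraction = 748/1440 ≈ 0.5194
As a percentage: 748/1440 × 100 ≈ 51.94%

0.5194 (51.94%)


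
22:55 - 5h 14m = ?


Start: 1375 minutes from midnight
Subtract: 314 minutes
Remaining: 1375 - 314 = 1061
Hours: 17, Minutes: 41

17:41


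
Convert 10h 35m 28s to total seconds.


Hours: 10 × 3600 = 36000
Minutes: 35 × 60 = 2100
Seconds: 28
Total = 36000 + 2100 + 28 = 38128

38128 seconds


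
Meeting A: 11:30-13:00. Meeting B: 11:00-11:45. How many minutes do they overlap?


Meeting A: 690-780 (in minutes from midnight)
Meeting B: 660-705
Overlap start = max(690, 660) = 690
Overlap end = min(780, 705) = 705
Overlap = max(0, 705 - 690) = 15 min

15 minutes


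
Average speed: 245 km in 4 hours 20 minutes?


56.5 km/h

Distance: 245 km
Time: 4h 20m = 260 min = 260/60 = 13/3 hours
Speed = 245 ÷ (13/3) = 245 × 3 / 13 = 735/13 ≈ 56.5 km/h


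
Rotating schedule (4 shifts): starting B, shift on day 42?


Shift C

Shifts: A, B, C, D
Start: B (index 1)
Day 42: (1 + 42 - 1) mod 4
= 42 mod 4
= 2
Index 2 → shift C


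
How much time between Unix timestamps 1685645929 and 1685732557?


Difference = 1685732557 - 1685645929 = 86628 seconds
In hours: 86628 / 3600 ≈ 24.1
In days: 86628 / 86400 ≈ 1.00

86628 seconds (24.1 hours / 1.00 days)


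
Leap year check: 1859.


Rules: divisible by 4 AND (not by 100 OR by 400)
1859 ÷ 4 = 464 remainder 3 → not divisible by 4
Not divisible by 4 → not a leap year

No


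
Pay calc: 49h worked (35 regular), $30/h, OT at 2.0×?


Regular: 35h × $30 = $1050.00
Overtime: 49 - 35 = 14h
OT pay: 14h × $30 × 2.0 = $840.00
Total = $1050.00 + $840.00 = $1890.00

$1890.00


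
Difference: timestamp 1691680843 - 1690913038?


767805 seconds (213.3 hours / 8.89 days)

Difference = 1691680843 - 1690913038 = 767805 seconds
In hours: 767805 / 3600 ≈ 213.3
In days: 767805 / 86400 ≈ 8.89


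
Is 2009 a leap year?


No

Rules: divisible by 4 AND (not by 100 OR by 400)
2009 ÷ 4 = 502 remainder 1 → not divisible by 4
Not divisible by 4 → not a leap year


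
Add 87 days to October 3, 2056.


Start: October 3, 2056
Add 87 days
October 3 → November 1: 31 - 3 + 1 = 29 days (87 - 29 = 58 left)
November 1 → December 1: 30 - 1 + 1 = 30 days (58 - 30 = 28 left)
December 1 + 28 = December 29, 2056

December 29, 2056


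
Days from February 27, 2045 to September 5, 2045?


190 days

From February 27, 2045 to September 5, 2045
Rest of February 2045: 28 - 27 = 1
Full months: March 31, April 30, May 31, June 30, July 31, August 31
Days into September 2045: 5
Total = 1 + 31 + 30 + 31 + 30 + 31 + 31 + 5 = 190 days


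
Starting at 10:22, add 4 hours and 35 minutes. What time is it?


14:57

Start: 622 minutes from midnight
Add: 275 minutes
Total: 897 minutes
Hours: 897 ÷ 60 = 14 remainder 57


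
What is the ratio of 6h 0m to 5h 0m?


Duration 1: 360 minutes
Duration 2: 300 minutes
Ratio = 360:300
GCD = 60
Simplified = 6:5
As a decimal: 6/5 = 1.20

6:5 (1.20)


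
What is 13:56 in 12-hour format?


1:56 PM

Hour: 13
13 - 12 = 1 → PM


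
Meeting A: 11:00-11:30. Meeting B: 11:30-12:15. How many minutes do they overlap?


Meeting A: 660-690 (in minutes from midnight)
Meeting B: 690-735
Overlap start = max(660, 690) = 690
Overlap end = min(690, 735) = 690
Overlap = max(0, 690 - 690) = 0 min

0 minutes


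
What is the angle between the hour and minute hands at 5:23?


Hour hand = 5×30 + 23×0.5 = 161.5°
Minute hand = 23×6 = 138°
Difference = |161.5 - 138| = 23.5°

23.5°


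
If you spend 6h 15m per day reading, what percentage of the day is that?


Time: 375 minutes
Day: 1440 minutes
Percentage = (375/1440) × 100 ≈ 26.0%

26.0%


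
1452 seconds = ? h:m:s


Hours: 1452 ÷ 3600 = 0 remainder 1452
Minutes: 1452 ÷ 60 = 24 remainder 12
Seconds: 12

0h 24m 12s


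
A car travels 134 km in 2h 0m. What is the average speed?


67.0 km/h

Distance: 134 km
Time: 2 hours
Speed = 134 / 2 = 67.0 km/h


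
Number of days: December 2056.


Month: December (month 12)
December has 31 days

31 days


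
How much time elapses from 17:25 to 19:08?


1h 43m

End time in minutes: 19×60 + 8 = 1148
Start time in minutes: 17×60 + 25 = 1045
Difference = 1148 - 1045 = 103 minutes
= 1 hours 43 minutes


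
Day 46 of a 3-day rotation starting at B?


Shift B

Shifts: A, B, C
Start: B (index 1)
Day 46: (1 + 46 - 1) mod 3
= 46 mod 3
= 1
Index 1 → shift B


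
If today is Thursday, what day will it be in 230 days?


Wednesday

Start: Thursday (index 3)
(3 + 230) mod 7
= 233 mod 7
= 2
Index 2 → Wednesday


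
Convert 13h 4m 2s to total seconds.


47042 seconds

Hours: 13 × 3600 = 46800
Minutes: 4 × 60 = 240
Seconds: 2
Total = 46800 + 240 + 2 = 47042


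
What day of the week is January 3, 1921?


Monday

Zeller's congruence:
q=3, m=13, k=20, j=19
h = (3 + ⌊13×14/5⌋ + 20 + ⌊20/4⌋ + ⌊19/4⌋ - 2×19) mod 7
= (3 + 36 + 20 + 5 + 4 - 38) mod 7
= 30 mod 7 = 2
h=2 → Monday


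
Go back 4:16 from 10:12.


Start: 612 minutes from midnight
Subtract: 256 minutes
Remaining: 612 - 256 = 356
Hours: 5, Minutes: 56

05:56


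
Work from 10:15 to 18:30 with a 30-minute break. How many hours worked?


Total time = (18×60+30) - (10×60+15)
= 1110 - 615 = 495 min
Minus break: 495 - 30 = 465 min
= 7h 45m

7h 45m (465 minutes)


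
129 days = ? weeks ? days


Weeks: 129 ÷ 7 = 18 remainder 3

18 weeks 3 days


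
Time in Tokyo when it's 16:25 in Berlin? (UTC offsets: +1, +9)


Time difference = UTC+9 - UTC+1 = +8 hours
New hour = (16 + 8) mod 24
= 24 mod 24 = 0
Minutes unchanged → 00:25; 24 ≥ 24 → next day

00:25 (next day)


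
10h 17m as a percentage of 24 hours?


0.4285 (42.85%)

Total minutes: 10×60 + 17 = 617
Day = 24×60 = 1440 minutes
Fraction = 617/1440 ≈ 0.4285
As a percentage: 617/1440 × 100 ≈ 42.85%


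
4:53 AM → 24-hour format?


Input: 4:53 AM
AM hour stays: 4

04:53


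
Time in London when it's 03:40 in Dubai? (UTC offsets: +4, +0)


Time difference = UTC+0 - UTC+4 = -4 hours
New hour = (3 -4) mod 24
= -1 mod 24 = 23
Minutes unchanged → 23:40; -1 < 0 → previous day

23:40 (previous day)


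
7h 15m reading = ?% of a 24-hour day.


Time: 435 minutes
Day: 1440 minutes
Percentage = (435/1440) × 100 ≈ 30.2%

30.2%


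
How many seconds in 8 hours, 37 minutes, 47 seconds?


31067 seconds

Hours: 8 × 3600 = 28800
Minutes: 37 × 60 = 2220
Seconds: 47
Total = 28800 + 2220 + 47 = 31067


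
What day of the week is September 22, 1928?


Zeller's congruence:
q=22, m=9, k=28, j=19
h = (22 + ⌊13×10/5⌋ + 28 + ⌊28/4⌋ + ⌊19/4⌋ - 2×19) mod 7
= (22 + 26 + 28 + 7 + 4 - 38) mod 7
= 49 mod 7 = 0
h=0 → Saturday

Saturday


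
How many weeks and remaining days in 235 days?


33 weeks 4 days

Weeks: 235 ÷ 7 = 33 remainder 4


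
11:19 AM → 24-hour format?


11:19

Input: 11:19 AM
AM hour stays: 11


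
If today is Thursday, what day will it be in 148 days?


Friday

Start: Thursday (index 3)
(3 + 148) mod 7
= 151 mod 7
= 4
Index 4 → Friday


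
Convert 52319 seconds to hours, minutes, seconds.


14h 31m 59s

Hours: 52319 ÷ 3600 = 14 remainder 1919
Minutes: 1919 ÷ 60 = 31 remainder 59
Seconds: 59


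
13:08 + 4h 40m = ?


Start: 788 minutes from midnight
Add: 280 minutes
Total: 1068 minutes
Hours: 1068 ÷ 60 = 17 remainder 48

17:48


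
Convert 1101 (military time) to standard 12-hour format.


11:01 AM

Hour: 11
11 < 12 → AM


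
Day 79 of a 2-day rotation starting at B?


Shifts: A, B
Start: B (index 1)
Day 79: (1 + 79 - 1) mod 2
= 79 mod 2
= 1
Index 1 → shift B

Shift B


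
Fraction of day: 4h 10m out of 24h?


Total minutes: 4×60 + 10 = 250
Day = 24×60 = 1440 minutes
Fraction = 250/1440 ≈ 0.1736
As a percentage: 250/1440 × 100 ≈ 17.36%

0.1736 (17.36%)


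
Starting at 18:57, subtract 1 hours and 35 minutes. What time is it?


Start: 1137 minutes from midnight
Subtract: 95 minutes
Remaining: 1137 - 95 = 1042
Hours: 17, Minutes: 22

17:22


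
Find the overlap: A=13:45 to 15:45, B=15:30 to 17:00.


15 minutes

Meeting A: 825-945 (in minutes from midnight)
Meeting B: 930-1020
Overlap start = max(825, 930) = 930
Overlap end = min(945, 1020) = 945
Overlap = max(0, 945 - 930) = 15 min


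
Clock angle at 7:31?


39.5°

Hour hand = 7×30 + 31×0.5 = 225.5°
Minute hand = 31×6 = 186°
Difference = |225.5 - 186| = 39.5°


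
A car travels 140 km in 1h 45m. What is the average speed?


Distance: 140 km
Time: 1h 45m = 105 min = 105/60 = 7/4 hours
Speed = 140 ÷ (7/4) = 140 × 4 / 7 = 560/7 = 80.0 km/h

80.0 km/h


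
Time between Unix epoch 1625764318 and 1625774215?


9897 seconds (2.7 hours / 0.11 days)

Difference = 1625774215 - 1625764318 = 9897 seconds
In hours: 9897 / 3600 ≈ 2.7
In days: 9897 / 86400 ≈ 0.11


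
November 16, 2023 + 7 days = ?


November 23, 2023

Start: November 16, 2023
Add 7 days
November 16 + 7 = November 23, 2023


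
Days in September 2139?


30 days

Month: September (month 9)
September has 30 days


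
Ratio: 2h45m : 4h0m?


11:16 (0.69)

Duration 1: 165 minutes
Duration 2: 240 minutes
Ratio = 165:240
GCD = 15
Simplified = 11:16
As a decimal: 11/16 ≈ 0.69


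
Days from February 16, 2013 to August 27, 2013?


From February 16, 2013 to August 27, 2013
Rest of February 2013: 28 - 16 = 12
Full months: March 31, April 30, May 31, June 30, July 31
Days into August 2013: 27
Total = 12 + 31 + 30 + 31 + 30 + 31 + 27 = 192 days

192 days
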